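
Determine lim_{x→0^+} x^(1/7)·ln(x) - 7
The product is a 0·∞ indeterminate form at x → 0⁺.
Rewrite the product as ln(x) / x^(-1/7) and apply L'Hôpital, or use the standard hierarchy x^(-1/7) ≫ |ln x| as x → 0⁺.
The indeterminate product → 0, so the limit = -7.

Final answer: -7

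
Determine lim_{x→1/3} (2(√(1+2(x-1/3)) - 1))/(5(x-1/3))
Both numerator and denominator → 0 as x → 1/3; this is a 0/0 indeterminate form.
Expand each to leading order near x = 1/3: numerator ~ 2·(x - 1/3), denominator ~ 5·(x - 1/3).
The limit of the ratio is 2/5.

Final answer: 2/5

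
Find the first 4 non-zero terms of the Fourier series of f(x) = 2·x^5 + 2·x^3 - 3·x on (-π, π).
(-76·π^2 + 4·π^4 + 450)·sin(x) + (-2·π^4 - 9 + 8·π^2)·sin(2·x) + (-44·π^2/27 - 74/81 + 4·π^4/3)·sin(3·x) + (-π^4 + 45/32 + π^2/4)·sin(4·x)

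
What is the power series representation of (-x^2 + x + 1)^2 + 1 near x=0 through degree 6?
x^4 - 2·x^3 - x^2 + 2·x + 2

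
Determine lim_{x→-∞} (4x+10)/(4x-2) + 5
Evaluate the dominant behaviour as x → -∞; each term tends to a finite value or vanishes.
Limit = 6.

Final answer: 6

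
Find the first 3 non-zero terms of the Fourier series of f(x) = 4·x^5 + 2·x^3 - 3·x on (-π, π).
(-156·π^2 + 8·π^4 + 930)·sin(x) + (-4·π^4 - 24 + 18·π^2)·sin(2·x) + (-124·π^2/27 + 86/81 + 8·π^4/3)·sin(3·x)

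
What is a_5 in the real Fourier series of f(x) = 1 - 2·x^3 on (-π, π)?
a_5 = (1/π) ∫_{-π}^{π} f(x)·cos(5x) dx.
Evaluate the integral (use parity and integration by parts as needed): a_5 = 0.

Final answer: 0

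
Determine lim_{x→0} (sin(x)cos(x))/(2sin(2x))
Both numerator and denominator → 0 as x → 0; this is a 0/0 indeterminate form.
Expand each to leading order near x = 0: numerator ~ x, denominator ~ 4·x.
The limit of the ratio is 1/4.

Final answer: 1/4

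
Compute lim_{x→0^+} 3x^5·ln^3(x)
This is a 0·∞ indeterminate form at x → 0⁺.
Rewrite the product as 3·ln^3(x) / x^(-5) and apply L'Hôpital, or use the standard hierarchy x^(-5) ≫ |ln x|^3 as x → 0⁺.
The indeterminate product → 0, so the limit = 0.

Final answer: 0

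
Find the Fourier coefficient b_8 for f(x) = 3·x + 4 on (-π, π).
b_8 = (1/π) ∫_{-π}^{π} f(x)·sin(8x) dx.
Evaluate the integral (use parity and integration by parts as needed): b_8 = -3/4.

Final answer: -3/4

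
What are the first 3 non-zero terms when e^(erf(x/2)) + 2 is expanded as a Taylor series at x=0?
x^2/(2·π) + x/√(π) + 3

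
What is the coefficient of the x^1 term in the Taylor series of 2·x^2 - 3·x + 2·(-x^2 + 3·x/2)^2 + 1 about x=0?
Expand to order 1: 2·x^2 - 3·x + 2·(-x^2 + 3·x/2)^2 + 1 = 1 - 3·x + O(x^2).
The coefficient of x^1 is -3.

Final answer: -3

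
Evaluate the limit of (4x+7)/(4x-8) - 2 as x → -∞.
Evaluate the dominant behaviour as x → -∞; each term tends to a finite value or vanishes.
Limit = -1.

Final answer: -1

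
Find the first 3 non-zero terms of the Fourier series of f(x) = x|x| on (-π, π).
(-8 + 2·π^2)·sin(x)/π - π·sin(2·x) + (-8 + 18·π^2)·sin(3·x)/(27·π)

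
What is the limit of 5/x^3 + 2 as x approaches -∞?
Evaluate the dominant behaviour as x → -∞; each term tends to a finite value or vanishes.
Limit = 2.

Final answer: 2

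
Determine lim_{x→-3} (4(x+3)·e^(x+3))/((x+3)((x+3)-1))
Both numerator and denominator → 0 as x → -3; this is a 0/0 indeterminate form.
Expand each to leading order near x = -3: numerator ~ 4·(x + 3), denominator ~ -(x + 3).
The limit of the ratio is -4.

Final answer: -4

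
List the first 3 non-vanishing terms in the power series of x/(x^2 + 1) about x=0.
x^5 - x^3 + x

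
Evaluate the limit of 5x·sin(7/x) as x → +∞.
As x → +∞: let u = 7/x → 0⁺; then 5·x·sin(7/x) = 5·7·sin(u)/u → 5·7·1 = 35.
Limit = 35.

Final answer: 35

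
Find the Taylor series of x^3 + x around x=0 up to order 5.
x^3 + x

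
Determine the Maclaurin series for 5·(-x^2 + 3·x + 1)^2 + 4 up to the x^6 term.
5·x^4 - 30·x^3 + 35·x^2 + 30·x + 9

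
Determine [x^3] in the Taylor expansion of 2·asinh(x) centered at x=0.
Expand to order 3: 2·asinh(x) = -x^3/3 + 2·x + O(x^4).
The coefficient of x^3 is -1/3.

Final answer: -1/3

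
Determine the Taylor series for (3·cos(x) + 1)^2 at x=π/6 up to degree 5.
3·√(3) + 31/4 + (-9·√(3)/2 - 3)·(x - π/6) + (-93·√(3)/(8 + 12·√(3)) - 27/(2 + 3·√(3)) + 27·√(3)/(12·√(3) + 31) + 279/(48·√(3) + 124))·(x - π/6)^2 + (3·√(3)/(2 + 3·√(3)) + 31/(8 + 12·√(3)) + 81/(12·√(3) + 31) + 279·√(3)/(48·√(3) + 124))·(x - π/6)^3 + (9/(8 + 12·√(3)) + 45·√(3)/(48·√(3) + 124) + 31·√(3)/(32 + 48·√(3)) + 465/(192·√(3) + 496))·(x - π/6)^4 + (-279·√(3)/(192·√(3) + 496) - 81/(48·√(3) + 124) - 31/(160 + 240·√(3)) - 3·√(3)/(40 + 60·√(3)))·(x - π/6)^5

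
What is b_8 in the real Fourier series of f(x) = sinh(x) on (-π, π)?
b_8 = (1/π) ∫_{-π}^{π} f(x)·sin(8x) dx.
Evaluate the integral (use parity and integration by parts as needed): b_8 = -16·sinh(π)/(65·π).

Final answer: -16·sinh(π)/(65·π)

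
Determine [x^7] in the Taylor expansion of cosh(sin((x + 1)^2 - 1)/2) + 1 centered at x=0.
Expand to order 7: cosh(sin((x + 1)^2 - 1)/2) + 1 = 17·x^7/40 - 83·x^6/120 - 5·x^5/4 - x^4/2 + x^3/2 + x^2/2 + 2 + O(x^8).
The coefficient of x^7 is 17/40.

Final answer: 17/40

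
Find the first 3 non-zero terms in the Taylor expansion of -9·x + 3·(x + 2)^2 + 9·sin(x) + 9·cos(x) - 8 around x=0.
-3·x^2/2 + 12·x + 13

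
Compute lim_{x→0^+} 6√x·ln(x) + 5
The product is a 0·∞ indeterminate form at x → 0⁺.
Rewrite the product as 6·ln(x) / x^(-1/2) and apply L'Hôpital, or use the standard hierarchy x^(-1/2) ≫ |ln x| as x → 0⁺.
The indeterminate product → 0, so the limit = 5.

Final answer: 5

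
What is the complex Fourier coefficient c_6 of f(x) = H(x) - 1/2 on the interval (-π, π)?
Compute the real Fourier coefficients first: a_6 = 0, b_6 = 0.
Then c_6 = (a_6 − i·b_6)/2 = 0.

Final answer: 0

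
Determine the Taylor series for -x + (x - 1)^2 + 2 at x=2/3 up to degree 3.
13/9 - 5·(x - 2/3)/3 + (x - 2/3)^2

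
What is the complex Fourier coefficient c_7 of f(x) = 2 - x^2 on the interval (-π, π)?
Compute the real Fourier coefficients first: a_7 = 4/49, b_7 = 0.
Then c_7 = (a_7 − i·b_7)/2 = 2/49.

Final answer: 2/49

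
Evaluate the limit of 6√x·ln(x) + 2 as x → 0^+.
The product is a 0·∞ indeterminate form at x → 0⁺.
Rewrite the product as 6·ln(x) / x^(-1/2) and apply L'Hôpital, or use the standard hierarchy x^(-1/2) ≫ |ln x| as x → 0⁺.
The indeterminate product → 0, so the limit = 2.

Final answer: 2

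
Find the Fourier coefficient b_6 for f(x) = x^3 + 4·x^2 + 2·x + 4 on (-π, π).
b_6 = (1/π) ∫_{-π}^{π} f(x)·sin(6x) dx.
Evaluate the integral (use parity and integration by parts as needed): b_6 = -π^2/3 - 11/18.

Final answer: -π^2/3 - 11/18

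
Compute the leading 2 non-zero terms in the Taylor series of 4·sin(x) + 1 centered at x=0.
4·x + 1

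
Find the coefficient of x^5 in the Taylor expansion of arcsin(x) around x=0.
Expand to order 5: arcsin(x) = 3·x^5/40 + x^3/6 + x + O(x^6).
The coefficient of x^5 is 3/40.

Final answer: 3/40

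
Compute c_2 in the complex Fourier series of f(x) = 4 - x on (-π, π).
Compute the real Fourier coefficients first: a_2 = 0, b_2 = 1.
Then c_2 = (a_2 − i·b_2)/2 = -i/2.

Final answer: -i/2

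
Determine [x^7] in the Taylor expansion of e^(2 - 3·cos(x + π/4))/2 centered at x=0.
Expand to order 7: e^(2 - 3·cos(x + π/4))/2 = x^7·(-81·e^(2 - 3·√(2)/2)/1280 + 1111·√(2)·e^(2 - 3·√(2)/2)/7680) + x^6·(139·√(2)·e^(2 - 3·√(2)/2)/3840 + 107·e^(2 - 3·√(2)/2)/256) + x^5·(35·√(2)·e^(2 - 3·√(2)/2)/128 + 9·e^(2 - 3·√(2)/2)/16) + x^4·(21·e^(2 - 3·√(2)/2)/64 + 13·√(2)·e^(2 - 3·√(2)/2)/16) + x^3·(7·√(2)·e^(2 - 3·√(2)/2)/16 + 9·e^(2 - 3·√(2)/2)/8) + x^2·(3·√(2)·e^(2 - 3·√(2)/2)/8 + 9·e^(2 - 3·√(2)/2)/8) + 3·√(2)·x·e^(2 - 3·√(2)/2)/4 + e^(2 - 3·√(2)/2)/2 + O(x^8).
The coefficient of x^7 is -81·e^(2 - 3·√(2)/2)/1280 + 1111·√(2)·e^(2 - 3·√(2)/2)/7680.

Final answer: -81·e^(2 - 3·√(2)/2)/1280 + 1111·√(2)·e^(2 - 3·√(2)/2)/7680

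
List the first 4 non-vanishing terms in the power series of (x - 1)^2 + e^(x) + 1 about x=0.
x^3/6 + 3·x^2/2 - x + 3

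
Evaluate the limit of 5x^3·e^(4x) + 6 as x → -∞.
The product is a 0·∞ indeterminate form at x → -∞.
Rewrite the product as 5x^3 / e^(-4x) (an ∞/∞ form) and apply L'Hôpital, or use the standard hierarchy e^(4|x|) ≫ |x^3| as x → -∞.
The indeterminate product → 0, so the limit = 6.

Final answer: 6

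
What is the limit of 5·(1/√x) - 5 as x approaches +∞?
Evaluate the dominant behaviour as x → +∞; each term tends to a finite value or vanishes.
Limit = -5.

Final answer: -5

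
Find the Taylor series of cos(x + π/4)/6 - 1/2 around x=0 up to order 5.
-√(2)·x^5/1440 + √(2)·x^4/288 + √(2)·x^3/72 - √(2)·x^2/24 - √(2)·x/12 - 1/2 + √(2)/12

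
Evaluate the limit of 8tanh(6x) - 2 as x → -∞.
Evaluate the dominant behaviour as x → -∞; each term tends to a finite value or vanishes.
Limit = -10.

Final answer: -10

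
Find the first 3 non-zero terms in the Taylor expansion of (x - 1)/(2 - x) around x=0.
x^2/8 + x/4 - 1/2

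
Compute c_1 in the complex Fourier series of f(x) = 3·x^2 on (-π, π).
Compute the real Fourier coefficients first: a_1 = -12, b_1 = 0.
Then c_1 = (a_1 − i·b_1)/2 = -6.

Final answer: -6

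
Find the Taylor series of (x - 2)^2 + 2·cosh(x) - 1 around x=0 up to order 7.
x^6/360 + x^4/12 + 2·x^2 - 4·x + 5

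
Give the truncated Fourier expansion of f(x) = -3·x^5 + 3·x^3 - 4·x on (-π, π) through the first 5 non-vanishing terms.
(-764 - 6·π^4 + 126·π^2)·sin(x) + (-18·π^2 + 31 + 3·π^4)·sin(2·x) + (-2·π^4 - 188/27 + 58·π^2/9)·sin(3·x) + (-27·π^2/8 + 209/64 + 3·π^4/2)·sin(4·x) + (-6·π^4/5 - 1324/625 + 54·π^2/25)·sin(5·x)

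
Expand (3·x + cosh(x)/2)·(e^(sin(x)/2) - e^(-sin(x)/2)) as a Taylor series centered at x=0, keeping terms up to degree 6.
-23·x^6/640 - 21·x^5/1280 - 3·x^4/8 + 3·x^3/16 + 3·x^2 + x/2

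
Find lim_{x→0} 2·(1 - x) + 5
Direct substitution at x = 0 gives 7.

Final answer: 7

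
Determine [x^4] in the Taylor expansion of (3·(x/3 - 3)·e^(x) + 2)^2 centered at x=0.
Expand to order 4: (3·(x/3 - 3)·e^(x) + 2)^2 = 187·x^4/6 + 70·x^3 + 113·x^2 + 112·x + 49 + O(x^5).
The coefficient of x^4 is 187/6.

Final answer: 187/6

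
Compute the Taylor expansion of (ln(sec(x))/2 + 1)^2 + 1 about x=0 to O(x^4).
x^2/2 + 2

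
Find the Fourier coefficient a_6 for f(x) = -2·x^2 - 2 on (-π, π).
a_6 = (1/π) ∫_{-π}^{π} f(x)·cos(6x) dx.
Evaluate the integral (use parity and integration by parts as needed): a_6 = -2/9.

Final answer: -2/9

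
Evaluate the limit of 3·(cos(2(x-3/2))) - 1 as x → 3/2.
Direct substitution at x = 3/2 gives 2.

Final answer: 2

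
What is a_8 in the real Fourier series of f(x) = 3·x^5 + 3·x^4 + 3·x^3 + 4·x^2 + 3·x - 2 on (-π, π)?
a_8 = (1/π) ∫_{-π}^{π} f(x)·cos(8x) dx.
Evaluate the integral (use parity and integration by parts as needed): a_8 = 55/256 + 3·π^2/8.

Final answer: 55/256 + 3·π^2/8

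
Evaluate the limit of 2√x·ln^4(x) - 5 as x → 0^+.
The product is a 0·∞ indeterminate form at x → 0⁺.
Rewrite the product as 2·ln^4(x) / x^(-1/2) and apply L'Hôpital, or use the standard hierarchy x^(-1/2) ≫ |ln x|^4 as x → 0⁺.
The indeterminate product → 0, so the limit = -5.

Final answer: -5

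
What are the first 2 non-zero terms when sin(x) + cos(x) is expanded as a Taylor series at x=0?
x + 1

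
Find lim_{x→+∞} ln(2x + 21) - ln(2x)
This is an ∞ − ∞ indeterminate form.
Combine the logarithms: ln(2x+21) − ln(2x) = ln((2x+21)/(2x)) = ln(1 + 21/(2x)) → ln(1) = 0.
Limit = 0.

Final answer: 0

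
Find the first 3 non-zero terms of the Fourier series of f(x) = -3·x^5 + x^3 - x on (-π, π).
(-734 - 6·π^4 + 122·π^2)·sin(x) + (-16·π^2 + 25 + 3·π^4)·sin(2·x) + (-2·π^4 - 110/27 + 46·π^2/9)·sin(3·x)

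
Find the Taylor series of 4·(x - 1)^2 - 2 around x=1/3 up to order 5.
-2/9 - 16·(x - 1/3)/3 + 4·(x - 1/3)^2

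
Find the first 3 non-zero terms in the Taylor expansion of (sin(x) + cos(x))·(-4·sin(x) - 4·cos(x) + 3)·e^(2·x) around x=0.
-27·x^2/2 - 7·x - 1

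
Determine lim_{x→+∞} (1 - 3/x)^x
As x → +∞: this is the defining limit (1 - 3/x)^x → e^(-3).
Limit = e^(-3).

Final answer: e^(-3)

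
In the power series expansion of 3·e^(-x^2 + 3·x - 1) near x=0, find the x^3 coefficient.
Expand to order 3: 3·e^(-x^2 + 3·x - 1) = 9·x^3·e^(-1)/2 + 21·x^2·e^(-1)/2 + 9·x·e^(-1) + 3·e^(-1) + O(x^4).
The coefficient of x^3 is 9·e^(-1)/2.

Final answer: 9·e^(-1)/2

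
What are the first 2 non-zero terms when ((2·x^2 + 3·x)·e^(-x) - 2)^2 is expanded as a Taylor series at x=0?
4 - 12·x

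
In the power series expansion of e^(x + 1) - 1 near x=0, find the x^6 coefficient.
Expand to order 6: e^(x + 1) - 1 = e·x^6/720 + e·x^5/120 + e·x^4/24 + e·x^3/6 + e·x^2/2 + e·x - 1 + e + O(x^7).
The coefficient of x^6 is e/720.

Final answer: e/720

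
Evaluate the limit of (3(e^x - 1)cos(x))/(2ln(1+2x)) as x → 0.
Both numerator and denominator → 0 as x → 0; this is a 0/0 indeterminate form.
Expand each to leading order near x = 0: numerator ~ 3·x, denominator ~ 4·x.
The limit of the ratio is 3/4.

Final answer: 3/4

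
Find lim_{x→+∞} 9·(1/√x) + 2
Evaluate the dominant behaviour as x → +∞; each term tends to a finite value or vanishes.
Limit = 2.

Final answer: 2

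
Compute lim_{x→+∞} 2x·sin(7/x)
As x → +∞: let u = 7/x → 0⁺; then 2·x·sin(7/x) = 2·7·sin(u)/u → 2·7·1 = 14.
Limit = 14.

Final answer: 14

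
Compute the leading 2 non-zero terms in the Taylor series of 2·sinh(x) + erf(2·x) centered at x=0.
x^3·(1/3 - 16/(3·√(π))) + x·(2 + 4/√(π))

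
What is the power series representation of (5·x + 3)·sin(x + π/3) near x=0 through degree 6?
x^6·(1/48 - √(3)/480) + x^5·(1/80 + 5·√(3)/48) + x^4·(-5/12 + √(3)/16) + x^3·(-5·√(3)/4 - 1/4) + x^2·(5/2 - 3·√(3)/4) + x·(3/2 + 5·√(3)/2) + 3·√(3)/2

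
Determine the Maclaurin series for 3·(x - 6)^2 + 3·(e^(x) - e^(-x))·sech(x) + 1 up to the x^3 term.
-2·x^3 + 3·x^2 - 30·x + 109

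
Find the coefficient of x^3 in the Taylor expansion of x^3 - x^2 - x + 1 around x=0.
Expand to order 3: x^3 - x^2 - x + 1 = x^3 - x^2 - x + 1 + O(x^4).
The coefficient of x^3 is 1.

Final answer: 1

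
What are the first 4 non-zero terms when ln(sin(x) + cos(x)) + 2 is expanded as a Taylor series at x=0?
2·x^3/3 - x^2 + x + 2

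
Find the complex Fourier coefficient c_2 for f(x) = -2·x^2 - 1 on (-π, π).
Compute the real Fourier coefficients first: a_2 = -2, b_2 = 0.
Then c_2 = (a_2 − i·b_2)/2 = -1.

Final answer: -1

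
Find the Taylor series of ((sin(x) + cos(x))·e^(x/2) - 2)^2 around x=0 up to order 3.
11·x^3/12 + 2·x^2 - 3·x + 1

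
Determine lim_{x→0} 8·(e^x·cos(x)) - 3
Direct substitution at x = 0 gives 5.

Final answer: 5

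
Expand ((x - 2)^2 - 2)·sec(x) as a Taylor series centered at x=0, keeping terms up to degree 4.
11·x^4/12 - 2·x^3 + 2·x^2 - 4·x + 2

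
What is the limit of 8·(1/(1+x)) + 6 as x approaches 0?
Direct substitution at x = 0 gives 14.

Final answer: 14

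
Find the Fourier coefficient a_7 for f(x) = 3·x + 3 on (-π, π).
a_7 = (1/π) ∫_{-π}^{π} f(x)·cos(7x) dx.
Evaluate the integral (use parity and integration by parts as needed): a_7 = 0.

Final answer: 0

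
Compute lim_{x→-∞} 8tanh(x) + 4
Evaluate the dominant behaviour as x → -∞; each term tends to a finite value or vanishes.
Limit = -4.

Final answer: -4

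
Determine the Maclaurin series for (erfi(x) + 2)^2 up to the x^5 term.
4·x^5/(5·√(π)) + 8·x^4/(3·π) + 8·x^3/(3·√(π)) + 4·x^2/π + 8·x/√(π) + 4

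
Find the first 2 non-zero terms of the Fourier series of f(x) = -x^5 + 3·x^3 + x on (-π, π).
(-274 - 2·π^4 + 46·π^2)·sin(x) + (-8·π^2 + 11 + π^4)·sin(2·x)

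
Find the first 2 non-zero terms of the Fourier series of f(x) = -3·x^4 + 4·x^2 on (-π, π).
(-160 + 24·π^2)·cos(x) - 3·π^4/5 + 4·π^2/3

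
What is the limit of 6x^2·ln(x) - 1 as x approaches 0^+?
The product is a 0·∞ indeterminate form at x → 0⁺.
Rewrite the product as 6·ln(x) / x^(-2) and apply L'Hôpital, or use the standard hierarchy x^(-2) ≫ |ln x| as x → 0⁺.
The indeterminate product → 0, so the limit = -1.

Final answer: -1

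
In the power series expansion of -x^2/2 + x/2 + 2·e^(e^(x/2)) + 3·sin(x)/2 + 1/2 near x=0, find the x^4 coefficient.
Expand to order 4: -x^2/2 + x/2 + 2·e^(e^(x/2)) + 3·sin(x)/2 + 1/2 = 5·e·x^4/64 + x^3·(-1/4 + 5·e/24) + x^2·(-1/2 + e/2) + x·(2 + e) + 1/2 + 2·e + O(x^5).
The coefficient of x^4 is 5·e/64.

Final answer: 5·e/64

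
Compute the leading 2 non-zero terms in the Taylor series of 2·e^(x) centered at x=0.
2·x + 2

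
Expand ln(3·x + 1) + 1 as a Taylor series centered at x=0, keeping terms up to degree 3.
9·x^3 - 9·x^2/2 + 3·x + 1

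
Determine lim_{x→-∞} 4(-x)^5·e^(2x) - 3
The product is a 0·∞ indeterminate form at x → -∞.
Rewrite the product as 4(-x)^5 / e^(-2x) (an ∞/∞ form) and apply L'Hôpital, or use the standard hierarchy e^(2|x|) ≫ |(-x)^5| as x → -∞.
The indeterminate product → 0, so the limit = -3.

Final answer: -3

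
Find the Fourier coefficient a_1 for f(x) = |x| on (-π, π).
a_1 = (1/π) ∫_{-π}^{π} f(x)·cos(1x) dx.
Evaluate the integral (use parity and integration by parts as needed): a_1 = -4/π.

Final answer: -4/π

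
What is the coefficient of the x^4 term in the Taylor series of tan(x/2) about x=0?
Expand to order 4: tan(x/2) = x^3/24 + x/2 + O(x^5).
The coefficient of x^4 is 0.

Final answer: 0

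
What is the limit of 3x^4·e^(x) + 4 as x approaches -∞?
The product is a 0·∞ indeterminate form at x → -∞.
Rewrite the product as 3x^4 / e^(-x) (an ∞/∞ form) and apply L'Hôpital, or use the standard hierarchy e^(|x|) ≫ |x^4| as x → -∞.
The indeterminate product → 0, so the limit = 4.

Final answer: 4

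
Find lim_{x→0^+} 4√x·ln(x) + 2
The product is a 0·∞ indeterminate form at x → 0⁺.
Rewrite the product as 4·ln(x) / x^(-1/2) and apply L'Hôpital, or use the standard hierarchy x^(-1/2) ≫ |ln x| as x → 0⁺.
The indeterminate product → 0, so the limit = 2.

Final answer: 2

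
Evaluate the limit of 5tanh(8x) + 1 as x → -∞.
Evaluate the dominant behaviour as x → -∞; each term tends to a finite value or vanishes.
Limit = -4.

Final answer: -4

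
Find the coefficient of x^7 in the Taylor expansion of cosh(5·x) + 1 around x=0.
Expand to order 7: cosh(5·x) + 1 = 3125·x^6/144 + 625·x^4/24 + 25·x^2/2 + 2 + O(x^8).
The coefficient of x^7 is 0.

Final answer: 0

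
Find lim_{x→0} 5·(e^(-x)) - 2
Direct substitution at x = 0 gives 3.

Final answer: 3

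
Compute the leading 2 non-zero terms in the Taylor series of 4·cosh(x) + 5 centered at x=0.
2·x^2 + 9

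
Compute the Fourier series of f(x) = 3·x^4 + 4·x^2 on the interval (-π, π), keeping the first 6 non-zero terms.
(128 - 24·π^2)·cos(x) + (-5 + 6·π^2)·cos(2·x) - 8·π^2·cos(3·x)/3 + (7/16 + 3·π^2/2)·cos(4·x) + (-24·π^2/25 - 256/625)·cos(5·x) + 4·π^2/3 + 3·π^4/5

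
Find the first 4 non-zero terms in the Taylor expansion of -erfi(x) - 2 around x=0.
-x^5/(5·√(π)) - 2·x^3/(3·√(π)) - 2·x/√(π) - 2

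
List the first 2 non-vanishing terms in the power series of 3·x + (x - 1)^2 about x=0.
x + 1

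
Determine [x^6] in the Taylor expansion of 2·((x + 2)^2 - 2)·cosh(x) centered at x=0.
Expand to order 6: 2·((x + 2)^2 - 2)·cosh(x) = 4·x^6/45 + x^5/3 + 7·x^4/6 + 4·x^3 + 4·x^2 + 8·x + 4 + O(x^7).
The coefficient of x^6 is 4/45.

Final answer: 4/45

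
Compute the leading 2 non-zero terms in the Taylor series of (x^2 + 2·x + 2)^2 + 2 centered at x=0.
8·x + 6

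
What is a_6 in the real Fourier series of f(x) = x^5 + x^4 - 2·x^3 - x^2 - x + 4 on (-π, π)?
a_6 = (1/π) ∫_{-π}^{π} f(x)·cos(6x) dx.
Evaluate the integral (use parity and integration by parts as needed): a_6 = -4/27 + 2·π^2/9.

Final answer: -4/27 + 2·π^2/9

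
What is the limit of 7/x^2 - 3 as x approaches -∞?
Evaluate the dominant behaviour as x → -∞; each term tends to a finite value or vanishes.
Limit = -3.

Final answer: -3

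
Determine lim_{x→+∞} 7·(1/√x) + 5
Evaluate the dominant behaviour as x → +∞; each term tends to a finite value or vanishes.
Limit = 5.

Final answer: 5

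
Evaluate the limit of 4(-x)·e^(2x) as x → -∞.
This is a 0·∞ indeterminate form at x → -∞.
Rewrite the product as 4(-x) / e^(-2x) (an ∞/∞ form) and apply L'Hôpital, or use the standard hierarchy e^(2|x|) ≫ |(-x)| as x → -∞.
The indeterminate product → 0, so the limit = 0.

Final answer: 0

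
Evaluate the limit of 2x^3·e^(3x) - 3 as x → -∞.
The product is a 0·∞ indeterminate form at x → -∞.
Rewrite the product as 2x^3 / e^(-3x) (an ∞/∞ form) and apply L'Hôpital, or use the standard hierarchy e^(3|x|) ≫ |x^3| as x → -∞.
The indeterminate product → 0, so the limit = -3.

Final answer: -3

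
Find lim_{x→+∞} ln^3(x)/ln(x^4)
This is an ∞/∞ indeterminate form as x → +∞.
Write ln(x^4) = 4·ln(x), reducing the quotient to ln^2(x)/4 → ∞.
Limit = ∞.

Final answer: ∞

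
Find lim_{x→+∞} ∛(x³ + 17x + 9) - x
This is an ∞ − ∞ indeterminate form.
Multiply by (A² + AB + B²)/(A² + AB + B²) where A = ∛(x³+17x + 9), B = x to use A³ − B³ = (A−B)(A²+AB+B²); the x³ terms cancel, leaving (17x + 9)/(A²+AB+B²) with denominator ~ 3x², so the limit is 0.
Limit = 0.

Final answer: 0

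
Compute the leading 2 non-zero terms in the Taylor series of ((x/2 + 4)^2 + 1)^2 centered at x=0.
136·x + 289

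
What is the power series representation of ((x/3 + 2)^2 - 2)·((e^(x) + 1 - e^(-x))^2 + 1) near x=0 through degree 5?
259·x^5/135 + 4·x^4 + 64·x^3/9 + 122·x^2/9 + 32·x/3 + 4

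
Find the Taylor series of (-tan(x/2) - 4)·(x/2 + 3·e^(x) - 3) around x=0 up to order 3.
-11·x^3/4 - 31·x^2/4 - 14·x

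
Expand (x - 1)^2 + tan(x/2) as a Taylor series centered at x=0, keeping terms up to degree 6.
x^5/240 + x^3/24 + x^2 - 3·x/2 + 1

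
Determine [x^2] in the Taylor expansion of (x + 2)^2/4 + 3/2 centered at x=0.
Expand to order 2: (x + 2)^2/4 + 3/2 = x^2/4 + x + 5/2 + O(x^3).
The coefficient of x^2 is 1/4.

Final answer: 1/4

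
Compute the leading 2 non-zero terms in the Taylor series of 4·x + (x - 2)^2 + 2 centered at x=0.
x^2 + 6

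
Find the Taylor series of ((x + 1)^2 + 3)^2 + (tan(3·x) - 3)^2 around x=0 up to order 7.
-24786·x^7/35 + 1377·x^6/5 - 972·x^5/5 + 55·x^4 - 50·x^3 + 21·x^2 - 2·x + 25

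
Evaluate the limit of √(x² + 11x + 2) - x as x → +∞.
This is an ∞ − ∞ indeterminate form.
Multiply and divide by the conjugate √(x²+11x + 2) + x; the x² terms cancel, leaving (11x + 2)/(√(x²+11x + 2)+x) → 11/2.
Limit = 11/2.

Final answer: 11/2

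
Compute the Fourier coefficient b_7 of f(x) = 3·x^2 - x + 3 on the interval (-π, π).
b_7 = (1/π) ∫_{-π}^{π} f(x)·sin(7x) dx.
Evaluate the integral (use parity and integration by parts as needed): b_7 = -2/7.

Final answer: -2/7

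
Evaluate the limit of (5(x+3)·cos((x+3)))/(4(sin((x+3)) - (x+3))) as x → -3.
Both numerator and denominator → 0 as x → -3; this is a 0/0 indeterminate form.
Expand each to leading order near x = -3: numerator ~ 5·(x + 3), denominator ~ -2·(x + 3)^3/3.
The limit of the ratio is -∞.

Final answer: -∞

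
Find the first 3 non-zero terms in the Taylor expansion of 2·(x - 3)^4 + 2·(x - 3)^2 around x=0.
110·x^2 - 228·x + 180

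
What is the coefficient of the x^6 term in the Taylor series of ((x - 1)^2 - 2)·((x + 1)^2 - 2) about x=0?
Expand to order 6: ((x - 1)^2 - 2)·((x + 1)^2 - 2) = x^4 - 6·x^2 + 1 + O(x^7).
The coefficient of x^6 is 0.

Final answer: 0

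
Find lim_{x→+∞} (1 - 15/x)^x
As x → +∞: this is the defining limit (1 - 15/x)^x → e^(-15).
Limit = e^(-15).

Final answer: e^(-15)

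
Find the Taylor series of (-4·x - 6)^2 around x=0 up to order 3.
16·x^2 + 48·x + 36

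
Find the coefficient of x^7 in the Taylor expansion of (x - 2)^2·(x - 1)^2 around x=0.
Expand to order 7: (x - 2)^2·(x - 1)^2 = x^4 - 6·x^3 + 13·x^2 - 12·x + 4 + O(x^8).
The coefficient of x^7 is 0.

Final answer: 0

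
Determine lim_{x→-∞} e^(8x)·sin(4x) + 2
Evaluate the dominant behaviour as x → -∞; each term tends to a finite value or vanishes.
Limit = 2.

Final answer: 2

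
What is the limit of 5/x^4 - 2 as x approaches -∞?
Evaluate the dominant behaviour as x → -∞; each term tends to a finite value or vanishes.
Limit = -2.

Final answer: -2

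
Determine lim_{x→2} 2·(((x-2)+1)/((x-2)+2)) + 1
Direct substitution at x = 2 gives 2.

Final answer: 2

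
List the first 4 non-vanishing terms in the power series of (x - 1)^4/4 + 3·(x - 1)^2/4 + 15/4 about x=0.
-x^3 + 9·x^2/4 - 5·x/2 + 19/4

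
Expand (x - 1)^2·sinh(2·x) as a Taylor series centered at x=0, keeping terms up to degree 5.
8·x^5/5 - 8·x^4/3 + 10·x^3/3 - 4·x^2 + 2·x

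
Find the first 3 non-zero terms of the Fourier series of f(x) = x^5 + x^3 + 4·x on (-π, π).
(-38·π^2 + 2·π^4 + 236)·sin(x) + (-π^4 - 10 + 4·π^2)·sin(2·x) + (-22·π^2/27 + 260/81 + 2·π^4/3)·sin(3·x)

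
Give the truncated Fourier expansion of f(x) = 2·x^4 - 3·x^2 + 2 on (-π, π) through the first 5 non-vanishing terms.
(108 - 16·π^2)·cos(x) + (-9 + 4·π^2)·cos(2·x) + (68/27 - 16·π^2/9)·cos(3·x) + (-9/8 + π^2)·cos(4·x) - π^2 + 2 + 2·π^4/5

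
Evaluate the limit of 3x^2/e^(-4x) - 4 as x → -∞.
The quotient is an ∞/∞ indeterminate form as x → -∞.
Compare growth rates of the dominant terms (exponentials ≫ polynomials ≫ logarithms), or apply L'Hôpital's rule; the quotient → 0.
Adding the constant: 0 - 4 = -4. Limit = -4.

Final answer: -4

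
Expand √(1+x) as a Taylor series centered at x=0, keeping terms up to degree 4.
-5·x^4/128 + x^3/16 - x^2/8 + x/2 + 1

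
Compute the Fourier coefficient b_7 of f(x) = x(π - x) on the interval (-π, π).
b_7 = (1/π) ∫_{-π}^{π} f(x)·sin(7x) dx.
Evaluate the integral (use parity and integration by parts as needed): b_7 = 2·π/7.

Final answer: 2·π/7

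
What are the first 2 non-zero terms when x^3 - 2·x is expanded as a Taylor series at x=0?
x^3 - 2·x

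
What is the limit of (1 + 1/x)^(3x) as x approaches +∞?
As x → +∞: write (1 + 1/x)^(3x) = ((1 + 1/x)^x)^3 → (e^1)^3 = e^3.
Limit = e^(3).

Final answer: e^(3)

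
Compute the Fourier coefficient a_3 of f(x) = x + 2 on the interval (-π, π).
a_3 = (1/π) ∫_{-π}^{π} f(x)·cos(3x) dx.
Evaluate the integral (use parity and integration by parts as needed): a_3 = 0.

Final answer: 0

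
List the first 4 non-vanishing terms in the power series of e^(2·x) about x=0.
4·x^3/3 + 2·x^2 + 2·x + 1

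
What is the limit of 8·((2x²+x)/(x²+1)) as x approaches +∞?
Evaluate the dominant behaviour as x → +∞; each term tends to a finite value or vanishes.
Limit = 16.

Final answer: 16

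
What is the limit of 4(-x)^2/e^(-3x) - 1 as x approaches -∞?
The quotient is an ∞/∞ indeterminate form as x → -∞.
Compare growth rates of the dominant terms (exponentials ≫ polynomials ≫ logarithms), or apply L'Hôpital's rule; the quotient → 0.
Adding the constant: 0 - 1 = -1. Limit = -1.

Final answer: -1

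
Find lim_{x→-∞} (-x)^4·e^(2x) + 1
The product is a 0·∞ indeterminate form at x → -∞.
Rewrite the product as (-x)^4 / e^(-2x) (an ∞/∞ form) and apply L'Hôpital, or use the standard hierarchy e^(2|x|) ≫ |(-x)^4| as x → -∞.
The indeterminate product → 0, so the limit = 1.

Final answer: 1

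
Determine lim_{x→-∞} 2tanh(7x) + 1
Evaluate the dominant behaviour as x → -∞; each term tends to a finite value or vanishes.
Limit = -1.

Final answer: -1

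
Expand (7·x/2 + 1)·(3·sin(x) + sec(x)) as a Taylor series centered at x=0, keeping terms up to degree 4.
-37·x^4/24 + 5·x^3/4 + 11·x^2 + 13·x/2 + 1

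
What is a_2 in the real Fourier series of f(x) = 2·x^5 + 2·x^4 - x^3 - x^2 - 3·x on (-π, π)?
a_2 = (1/π) ∫_{-π}^{π} f(x)·cos(2x) dx.
Evaluate the integral (use parity and integration by parts as needed): a_2 = -7 + 4·π^2.

Final answer: -7 + 4·π^2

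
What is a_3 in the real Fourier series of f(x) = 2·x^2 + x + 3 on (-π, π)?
a_3 = (1/π) ∫_{-π}^{π} f(x)·cos(3x) dx.
Evaluate the integral (use parity and integration by parts as needed): a_3 = -8/9.

Final answer: -8/9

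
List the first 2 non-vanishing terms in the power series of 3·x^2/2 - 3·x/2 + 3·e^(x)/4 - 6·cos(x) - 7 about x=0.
-3·x/4 - 49/4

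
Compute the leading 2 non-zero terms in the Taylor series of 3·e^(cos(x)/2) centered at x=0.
-3·x^2·e^(1/2)/4 + 3·e^(1/2)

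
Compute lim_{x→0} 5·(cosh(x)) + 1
Direct substitution at x = 0 gives 6.

Final answer: 6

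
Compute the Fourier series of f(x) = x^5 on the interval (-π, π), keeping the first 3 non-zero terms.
(-40·π^2 + 2·π^4 + 240)·sin(x) + (-π^4 - 15/2 + 5·π^2)·sin(2·x) + (-40·π^2/27 + 80/81 + 2·π^4/3)·sin(3·x)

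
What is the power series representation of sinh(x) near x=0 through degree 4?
x^3/6 + x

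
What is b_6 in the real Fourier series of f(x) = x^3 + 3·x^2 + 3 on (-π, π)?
b_6 = (1/π) ∫_{-π}^{π} f(x)·sin(6x) dx.
Evaluate the integral (use parity and integration by parts as needed): b_6 = 1/18 - π^2/3.

Final answer: 1/18 - π^2/3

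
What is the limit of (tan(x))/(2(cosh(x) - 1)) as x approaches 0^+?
Both numerator and denominator → 0 as x → 0^+; this is a 0/0 indeterminate form.
Expand each to leading order near x = 0: numerator ~ x, denominator ~ x^2.
The limit of the ratio is ∞.

Final answer: ∞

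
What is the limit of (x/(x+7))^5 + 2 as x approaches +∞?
As x → +∞: x/(x+7) = 1/(1 + 7/x) → 1, and the 5th power of a limit-1 base also → 1; with the additive constant, 1 + 2 = 3.
Limit = 3.

Final answer: 3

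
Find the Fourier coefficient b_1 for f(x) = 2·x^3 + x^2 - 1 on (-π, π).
b_1 = (1/π) ∫_{-π}^{π} f(x)·sin(1x) dx.
Evaluate the integral (use parity and integration by parts as needed): b_1 = -24 + 4·π^2.

Final answer: -24 + 4·π^2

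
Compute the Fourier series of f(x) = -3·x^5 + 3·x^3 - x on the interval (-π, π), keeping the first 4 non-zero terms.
(-758 - 6·π^4 + 126·π^2)·sin(x) + (-18·π^2 + 28 + 3·π^4)·sin(2·x) + (-2·π^4 - 134/27 + 58·π^2/9)·sin(3·x) + (-27·π^2/8 + 113/64 + 3·π^4/2)·sin(4·x)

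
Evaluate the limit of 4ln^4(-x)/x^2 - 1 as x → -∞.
The quotient is an ∞/∞ indeterminate form as x → -∞.
Compare growth rates of the dominant terms (exponentials ≫ polynomials ≫ logarithms), or apply L'Hôpital's rule; the quotient → 0.
Adding the constant: 0 - 1 = -1. Limit = -1.

Final answer: -1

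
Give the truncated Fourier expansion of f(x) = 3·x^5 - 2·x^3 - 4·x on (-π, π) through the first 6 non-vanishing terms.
(-124·π^2 + 6·π^4 + 736)·sin(x) + (-3·π^4 - 43/2 + 17·π^2)·sin(2·x) + (-52·π^2/9 + 32/27 + 2·π^4)·sin(3·x) + (-3·π^4/2 + 59/64 + 23·π^2/8)·sin(4·x) + (-44·π^2/25 - 736/625 + 6·π^4/5)·sin(5·x) + (-π^4 + 61/54 + 11·π^2/9)·sin(6·x)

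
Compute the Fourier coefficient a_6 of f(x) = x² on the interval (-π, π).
a_6 = (1/π) ∫_{-π}^{π} f(x)·cos(6x) dx.
Evaluate the integral (use parity and integration by parts as needed): a_6 = 1/9.

Final answer: 1/9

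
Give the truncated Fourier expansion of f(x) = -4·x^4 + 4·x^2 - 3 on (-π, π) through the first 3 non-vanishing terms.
(-208 + 32·π^2)·cos(x) + (16 - 8·π^2)·cos(2·x) - 4·π^4/5 - 3 + 4·π^2/3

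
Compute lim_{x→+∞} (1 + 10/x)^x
As x → +∞: this is the defining limit (1 + 10/x)^x → e^10.
Limit = e^(10).

Final answer: e^(10)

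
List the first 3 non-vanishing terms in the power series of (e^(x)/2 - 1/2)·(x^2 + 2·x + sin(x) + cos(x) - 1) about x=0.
7·x^4/24 + x^3 + 3·x^2/2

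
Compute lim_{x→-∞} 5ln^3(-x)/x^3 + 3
The quotient is an ∞/∞ indeterminate form as x → -∞.
Compare growth rates of the dominant terms (exponentials ≫ polynomials ≫ logarithms), or apply L'Hôpital's rule; the quotient → 0.
Adding the constant: 0 + 3 = 3. Limit = 3.

Final answer: 3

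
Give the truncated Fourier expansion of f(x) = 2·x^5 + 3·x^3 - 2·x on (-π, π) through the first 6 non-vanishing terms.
(-74·π^2 + 4·π^4 + 440)·sin(x) + (-2·π^4 - 17/2 + 7·π^2)·sin(2·x) + (-26·π^2/27 - 56/81 + 4·π^4/3)·sin(3·x) + (-π^4 - π^2/4 + 35/32)·sin(4·x) + (-584/625 + 14·π^2/25 + 4·π^4/5)·sin(5·x) + (-2·π^4/3 - 17·π^2/27 + 125/162)·sin(6·x)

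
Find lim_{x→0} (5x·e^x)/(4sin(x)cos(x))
Both numerator and denominator → 0 as x → 0; this is a 0/0 indeterminate form.
Expand each to leading order near x = 0: numerator ~ 5·x, denominator ~ 4·x.
The limit of the ratio is 5/4.

Final answer: 5/4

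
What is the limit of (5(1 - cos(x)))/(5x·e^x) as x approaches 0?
Both numerator and denominator → 0 as x → 0; this is a 0/0 indeterminate form.
Expand each to leading order near x = 0: numerator ~ 5·x^2/2, denominator ~ 5·x.
The limit of the ratio is 0.

Final answer: 0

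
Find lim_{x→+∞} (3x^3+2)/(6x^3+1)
This is an ∞/∞ indeterminate form as x → +∞.
Divide numerator and denominator by x^3 and let the lower-order terms vanish; the leading terms give 3/6 = 1/2.
Limit = 1/2.

Final answer: 1/2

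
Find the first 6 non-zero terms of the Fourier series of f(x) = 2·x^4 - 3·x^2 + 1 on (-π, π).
(108 - 16·π^2)·cos(x) + (-9 + 4·π^2)·cos(2·x) + (68/27 - 16·π^2/9)·cos(3·x) + (-9/8 + π^2)·cos(4·x) + (396/625 - 16·π^2/25)·cos(5·x) - π^2 + 1 + 2·π^4/5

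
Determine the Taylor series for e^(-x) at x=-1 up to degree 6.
e - e·(x + 1) + e·(x + 1)^2/2 - e·(x + 1)^3/6 + e·(x + 1)^4/24 - e·(x + 1)^5/120 + e·(x + 1)^6/720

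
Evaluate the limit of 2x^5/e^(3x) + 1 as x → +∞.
The quotient is an ∞/∞ indeterminate form as x → +∞.
The exponential denominator e^(3x) dominates the polynomial numerator (e^x ≫ x^5 as x → ∞), so the quotient → 0.
Adding the constant: 0 + 1 = 1. Limit = 1.

Final answer: 1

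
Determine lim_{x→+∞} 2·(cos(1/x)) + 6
Evaluate the dominant behaviour as x → +∞; each term tends to a finite value or vanishes.
Limit = 8.

Final answer: 8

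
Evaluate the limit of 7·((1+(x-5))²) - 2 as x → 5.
Direct substitution at x = 5 gives 5.

Final answer: 5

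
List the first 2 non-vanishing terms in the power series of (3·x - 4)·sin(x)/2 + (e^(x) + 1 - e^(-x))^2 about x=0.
2·x + 1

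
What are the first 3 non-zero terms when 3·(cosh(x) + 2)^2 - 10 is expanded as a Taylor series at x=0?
3·x^4/2 + 9·x^2 + 17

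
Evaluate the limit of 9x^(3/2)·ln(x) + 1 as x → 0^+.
The product is a 0·∞ indeterminate form at x → 0⁺.
Rewrite the product as 9·ln(x) / x^(-3/2) and apply L'Hôpital, or use the standard hierarchy x^(-3/2) ≫ |ln x| as x → 0⁺.
The indeterminate product → 0, so the limit = 1.

Final answer: 1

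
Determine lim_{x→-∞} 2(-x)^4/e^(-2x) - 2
The quotient is an ∞/∞ indeterminate form as x → -∞.
Compare growth rates of the dominant terms (exponentials ≫ polynomials ≫ logarithms), or apply L'Hôpital's rule; the quotient → 0.
Adding the constant: 0 - 2 = -2. Limit = -2.

Final answer: -2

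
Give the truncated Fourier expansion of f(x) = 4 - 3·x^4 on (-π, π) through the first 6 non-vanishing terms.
(-144 + 24·π^2)·cos(x) + (9 - 6·π^2)·cos(2·x) + (-16/9 + 8·π^2/3)·cos(3·x) + (9/16 - 3·π^2/2)·cos(4·x) + (-144/625 + 24·π^2/25)·cos(5·x) - 3·π^4/5 + 4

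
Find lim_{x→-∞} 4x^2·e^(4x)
This is a 0·∞ indeterminate form at x → -∞.
Rewrite the product as 4x^2 / e^(-4x) (an ∞/∞ form) and apply L'Hôpital, or use the standard hierarchy e^(4|x|) ≫ |x^2| as x → -∞.
The indeterminate product → 0, so the limit = 0.

Final answer: 0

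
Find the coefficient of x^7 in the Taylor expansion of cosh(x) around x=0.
Expand to order 7: cosh(x) = x^6/720 + x^4/24 + x^2/2 + 1 + O(x^8).
The coefficient of x^7 is 0.

Final answer: 0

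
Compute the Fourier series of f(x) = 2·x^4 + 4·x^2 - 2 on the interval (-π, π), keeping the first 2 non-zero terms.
(80 - 16·π^2)·cos(x) - 2 + 4·π^2/3 + 2·π^4/5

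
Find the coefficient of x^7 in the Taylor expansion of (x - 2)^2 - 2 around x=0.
Expand to order 7: (x - 2)^2 - 2 = x^2 - 4·x + 2 + O(x^8).
The coefficient of x^7 is 0.

Final answer: 0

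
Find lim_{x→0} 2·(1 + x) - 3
Direct substitution at x = 0 gives -1.

Final answer: -1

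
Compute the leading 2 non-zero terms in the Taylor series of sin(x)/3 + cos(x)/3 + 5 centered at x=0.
x/3 + 16/3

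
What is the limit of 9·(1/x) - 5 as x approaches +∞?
Evaluate the dominant behaviour as x → +∞; each term tends to a finite value or vanishes.
Limit = -5.

Final answer: -5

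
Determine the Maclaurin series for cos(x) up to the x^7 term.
-x^6/720 + x^4/24 - x^2/2 + 1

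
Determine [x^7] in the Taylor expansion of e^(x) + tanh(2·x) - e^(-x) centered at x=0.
Expand to order 7: e^(x) + tanh(2·x) - e^(-x) = -17407·x^7/2520 + 257·x^5/60 - 7·x^3/3 + 4·x + O(x^8).
The coefficient of x^7 is -17407/2520.

Final answer: -17407/2520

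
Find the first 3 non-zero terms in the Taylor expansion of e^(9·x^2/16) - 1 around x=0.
243·x^6/8192 + 81·x^4/512 + 9·x^2/16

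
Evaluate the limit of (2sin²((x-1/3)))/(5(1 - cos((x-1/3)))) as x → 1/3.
Both numerator and denominator → 0 as x → 1/3; this is a 0/0 indeterminate form.
Expand each to leading order near x = 1/3: numerator ~ 2·(x - 1/3)^2, denominator ~ 5·(x - 1/3)^2/2.
The limit of the ratio is 4/5.

Final answer: 4/5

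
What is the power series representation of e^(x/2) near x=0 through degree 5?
x^5/3840 + x^4/384 + x^3/48 + x^2/8 + x/2 + 1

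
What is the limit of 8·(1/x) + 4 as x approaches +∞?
Evaluate the dominant behaviour as x → +∞; each term tends to a finite value or vanishes.
Limit = 4.

Final answer: 4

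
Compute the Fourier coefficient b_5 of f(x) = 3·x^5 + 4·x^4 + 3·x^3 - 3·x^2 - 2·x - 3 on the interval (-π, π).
b_5 = (1/π) ∫_{-π}^{π} f(x)·sin(5x) dx.
Evaluate the integral (use parity and integration by parts as needed): b_5 = -536/625 + 6·π^2/25 + 6·π^4/5.

Final answer: -536/625 + 6·π^2/25 + 6·π^4/5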